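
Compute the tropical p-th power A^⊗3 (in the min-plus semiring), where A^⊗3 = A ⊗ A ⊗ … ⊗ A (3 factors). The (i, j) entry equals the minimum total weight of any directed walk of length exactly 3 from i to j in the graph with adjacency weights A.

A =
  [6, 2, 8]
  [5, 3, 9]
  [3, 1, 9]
A^⊗3 =
  [10, 8, 14]
  [11, 9, 15]
  [9, 7, 13]

Each entry (A^⊗3)_ij equals the minimum over all length-3 walks i = v_0 → v_1 → … → v_3 = j of Σ_t A[v_t][v_{t+1}]. For example, for (i, j) = (0, 2) we minimise over 9 possible intermediate vertex sequences; the minimum is 14, attained along the walk 0 → 1 → 1 → 2.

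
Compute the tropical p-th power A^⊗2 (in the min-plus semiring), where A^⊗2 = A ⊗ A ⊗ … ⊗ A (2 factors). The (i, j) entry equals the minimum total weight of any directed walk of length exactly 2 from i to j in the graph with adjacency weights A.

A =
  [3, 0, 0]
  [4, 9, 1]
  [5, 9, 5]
A^⊗2 =
  [4, 3, 1]
  [6, 4, 4]
  [8, 5, 5]

Each entry (A^⊗2)_ij equals the minimum over all length-2 walks i = v_0 → v_1 → … → v_2 = j of Σ_t A[v_t][v_{t+1}]. For example, for (i, j) = (0, 2) we minimise over 3 possible intermediate vertex sequences; the minimum is 1, attained along the walk 0 → 1 → 2.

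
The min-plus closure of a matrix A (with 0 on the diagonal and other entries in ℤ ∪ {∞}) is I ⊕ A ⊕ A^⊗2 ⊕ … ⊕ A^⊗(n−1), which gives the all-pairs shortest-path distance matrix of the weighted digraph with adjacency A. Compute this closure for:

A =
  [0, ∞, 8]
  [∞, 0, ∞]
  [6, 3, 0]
Closure =
  [0, 11, 8]
  [∞, 0, ∞]
  [6, 3, 0]

This is the Floyd-Warshall all-pairs shortest-path computation. For each intermediate vertex k = 0, 1, …, 2, update dist[i][j] ← min(dist[i][j], dist[i][k] + dist[k][j]). The final matrix gives, for each (i, j), the minimum total weight of any directed path from i to j (possibly empty when i = j).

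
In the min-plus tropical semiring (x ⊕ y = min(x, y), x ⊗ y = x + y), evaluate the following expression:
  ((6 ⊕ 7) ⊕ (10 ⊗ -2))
((6 ⊕ 7) ⊕ (10 ⊗ -2)) = 6

Expand innermost to outermost. Recall ⊕ takes the minimum of its arguments and ⊗ takes their sum. Working out the expression ((6 ⊕ 7) ⊕ (10 ⊗ -2)) gives 6.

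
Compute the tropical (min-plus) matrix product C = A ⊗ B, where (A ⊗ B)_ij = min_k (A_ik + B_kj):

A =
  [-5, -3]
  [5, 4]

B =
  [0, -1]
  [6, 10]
A ⊗ B =
  [-5, -6]
  [5, 4]

Apply the min-plus product entry-by-entry:
  C[0][0] = min over k of (A[0][0] + B[0][0] = -5 + 0 = -5, A[0][1] + B[1][0] = -3 + 6 = 3) = -5 (attained at k = 0)
  C[0][1] = min over k of (A[0][0] + B[0][1] = -5 + -1 = -6, A[0][1] + B[1][1] = -3 + 10 = 7) = -6 (attained at k = 0)
  C[1][0] = min over k of (A[1][0] + B[0][0] = 5 + 0 = 5, A[1][1] + B[1][0] = 4 + 6 = 10) = 5 (attained at k = 0)
  C[1][1] = min over k of (A[1][0] + B[0][1] = 5 + -1 = 4, A[1][1] + B[1][1] = 4 + 10 = 14) = 4 (attained at k = 0)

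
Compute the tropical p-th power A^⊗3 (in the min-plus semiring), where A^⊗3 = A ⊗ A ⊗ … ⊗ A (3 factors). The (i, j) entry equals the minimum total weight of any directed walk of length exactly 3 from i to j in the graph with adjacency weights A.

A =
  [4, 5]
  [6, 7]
A^⊗3 =
  [12, 13]
  [14, 15]

Each entry (A^⊗3)_ij equals the minimum over all length-3 walks i = v_0 → v_1 → … → v_3 = j of Σ_t A[v_t][v_{t+1}]. For example, for (i, j) = (0, 1) we minimise over 4 possible intermediate vertex sequences; the minimum is 13, attained along the walk 0 → 0 → 0 → 1.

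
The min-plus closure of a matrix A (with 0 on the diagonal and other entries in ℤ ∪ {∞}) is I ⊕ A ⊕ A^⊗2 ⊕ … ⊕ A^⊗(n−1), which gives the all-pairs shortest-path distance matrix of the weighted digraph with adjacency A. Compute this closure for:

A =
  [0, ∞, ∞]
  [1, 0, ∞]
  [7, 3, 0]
Closure =
  [0, ∞, ∞]
  [1, 0, ∞]
  [4, 3, 0]

This is the Floyd-Warshall all-pairs shortest-path computation. For each intermediate vertex k = 0, 1, …, 2, update dist[i][j] ← min(dist[i][j], dist[i][k] + dist[k][j]). The final matrix gives, for each (i, j), the minimum total weight of any directed path from i to j (possibly empty when i = j).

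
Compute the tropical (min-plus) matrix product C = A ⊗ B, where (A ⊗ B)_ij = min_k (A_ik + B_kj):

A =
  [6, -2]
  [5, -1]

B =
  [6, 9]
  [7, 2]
A ⊗ B =
  [5, 0]
  [6, 1]

Apply the min-plus product entry-by-entry:
  C[0][0] = min over k of (A[0][0] + B[0][0] = 6 + 6 = 12, A[0][1] + B[1][0] = -2 + 7 = 5) = 5 (attained at k = 1)
  C[0][1] = min over k of (A[0][0] + B[0][1] = 6 + 9 = 15, A[0][1] + B[1][1] = -2 + 2 = 0) = 0 (attained at k = 1)
  C[1][0] = min over k of (A[1][0] + B[0][0] = 5 + 6 = 11, A[1][1] + B[1][0] = -1 + 7 = 6) = 6 (attained at k = 1)
  C[1][1] = min over k of (A[1][0] + B[0][1] = 5 + 9 = 14, A[1][1] + B[1][1] = -1 + 2 = 1) = 1 (attained at k = 1)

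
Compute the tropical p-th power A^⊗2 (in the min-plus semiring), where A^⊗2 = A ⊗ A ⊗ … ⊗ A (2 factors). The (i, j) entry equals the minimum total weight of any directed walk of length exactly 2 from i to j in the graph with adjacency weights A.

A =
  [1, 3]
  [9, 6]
A^⊗2 =
  [2, 4]
  [10, 12]

Each entry (A^⊗2)_ij equals the minimum over all length-2 walks i = v_0 → v_1 → … → v_2 = j of Σ_t A[v_t][v_{t+1}]. For example, for (i, j) = (0, 1) we minimise over 2 possible intermediate vertex sequences; the minimum is 4, attained along the walk 0 → 0 → 1.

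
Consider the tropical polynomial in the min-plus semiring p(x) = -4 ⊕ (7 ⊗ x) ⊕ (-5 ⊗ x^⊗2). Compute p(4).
p(4) = -4

A tropical monomial a ⊗ x^⊗i evaluates to a + i · x. Evaluating each term at x = 4:
  Term 0 contributes -4 + 0 · 4 = -4
  Term 1 contributes 7 + 1 · 4 = 11
  Term 2 contributes -5 + 2 · 4 = 3
p(4) = ⊕ of these = min[-4, 11, 3] = -4.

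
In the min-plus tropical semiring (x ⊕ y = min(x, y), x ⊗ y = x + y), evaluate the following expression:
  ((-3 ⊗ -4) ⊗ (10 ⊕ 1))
((-3 ⊗ -4) ⊗ (10 ⊕ 1)) = -6

Expand innermost to outermost. Recall ⊕ takes the minimum of its arguments and ⊗ takes their sum. Working out the expression ((-3 ⊗ -4) ⊗ (10 ⊕ 1)) gives -6.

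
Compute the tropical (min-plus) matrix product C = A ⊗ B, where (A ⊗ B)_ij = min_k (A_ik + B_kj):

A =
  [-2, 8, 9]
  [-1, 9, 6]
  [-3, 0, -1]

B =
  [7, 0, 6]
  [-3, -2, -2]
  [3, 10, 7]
A ⊗ B =
  [5, -2, 4]
  [6, -1, 5]
  [-3, -3, -2]

Apply the min-plus product entry-by-entry:
  C[0][0] = min over k of (A[0][0] + B[0][0] = -2 + 7 = 5, A[0][1] + B[1][0] = 8 + -3 = 5, A[0][2] + B[2][0] = 9 + 3 = 12) = 5 (attained at k = 0)
  C[0][1] = min over k of (A[0][0] + B[0][1] = -2 + 0 = -2, A[0][1] + B[1][1] = 8 + -2 = 6, A[0][2] + B[2][1] = 9 + 10 = 19) = -2 (attained at k = 0)
  C[0][2] = min over k of (A[0][0] + B[0][2] = -2 + 6 = 4, A[0][1] + B[1][2] = 8 + -2 = 6, A[0][2] + B[2][2] = 9 + 7 = 16) = 4 (attained at k = 0)
  C[1][0] = min over k of (A[1][0] + B[0][0] = -1 + 7 = 6, A[1][1] + B[1][0] = 9 + -3 = 6, A[1][2] + B[2][0] = 6 + 3 = 9) = 6 (attained at k = 0)
  C[1][1] = min over k of (A[1][0] + B[0][1] = -1 + 0 = -1, A[1][1] + B[1][1] = 9 + -2 = 7, A[1][2] + B[2][1] = 6 + 10 = 16) = -1 (attained at k = 0)
  C[1][2] = min over k of (A[1][0] + B[0][2] = -1 + 6 = 5, A[1][1] + B[1][2] = 9 + -2 = 7, A[1][2] + B[2][2] = 6 + 7 = 13) = 5 (attained at k = 0)
  C[2][0] = min over k of (A[2][0] + B[0][0] = -3 + 7 = 4, A[2][1] + B[1][0] = 0 + -3 = -3, A[2][2] + B[2][0] = -1 + 3 = 2) = -3 (attained at k = 1)
  C[2][1] = min over k of (A[2][0] + B[0][1] = -3 + 0 = -3, A[2][1] + B[1][1] = 0 + -2 = -2, A[2][2] + B[2][1] = -1 + 10 = 9) = -3 (attained at k = 0)
  C[2][2] = min over k of (A[2][0] + B[0][2] = -3 + 6 = 3, A[2][1] + B[1][2] = 0 + -2 = -2, A[2][2] + B[2][2] = -1 + 7 = 6) = -2 (attained at k = 1)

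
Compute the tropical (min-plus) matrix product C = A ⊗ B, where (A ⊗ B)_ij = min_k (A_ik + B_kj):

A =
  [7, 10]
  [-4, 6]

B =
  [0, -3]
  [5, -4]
A ⊗ B =
  [7, 4]
  [-4, -7]

Apply the min-plus product entry-by-entry:
  C[0][0] = min over k of (A[0][0] + B[0][0] = 7 + 0 = 7, A[0][1] + B[1][0] = 10 + 5 = 15) = 7 (attained at k = 0)
  C[0][1] = min over k of (A[0][0] + B[0][1] = 7 + -3 = 4, A[0][1] + B[1][1] = 10 + -4 = 6) = 4 (attained at k = 0)
  C[1][0] = min over k of (A[1][0] + B[0][0] = -4 + 0 = -4, A[1][1] + B[1][0] = 6 + 5 = 11) = -4 (attained at k = 0)
  C[1][1] = min over k of (A[1][0] + B[0][1] = -4 + -3 = -7, A[1][1] + B[1][1] = 6 + -4 = 2) = -7 (attained at k = 0)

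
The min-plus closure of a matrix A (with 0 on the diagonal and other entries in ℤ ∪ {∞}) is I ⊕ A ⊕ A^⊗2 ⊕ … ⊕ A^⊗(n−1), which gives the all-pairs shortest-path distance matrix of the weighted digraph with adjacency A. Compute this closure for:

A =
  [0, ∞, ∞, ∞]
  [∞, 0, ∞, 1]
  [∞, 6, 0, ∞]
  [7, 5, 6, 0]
Closure =
  [0, ∞, ∞, ∞]
  [8, 0, 7, 1]
  [14, 6, 0, 7]
  [7, 5, 6, 0]

This is the Floyd-Warshall all-pairs shortest-path computation. For each intermediate vertex k = 0, 1, …, 3, update dist[i][j] ← min(dist[i][j], dist[i][k] + dist[k][j]). The final matrix gives, for each (i, j), the minimum total weight of any directed path from i to j (possibly empty when i = j).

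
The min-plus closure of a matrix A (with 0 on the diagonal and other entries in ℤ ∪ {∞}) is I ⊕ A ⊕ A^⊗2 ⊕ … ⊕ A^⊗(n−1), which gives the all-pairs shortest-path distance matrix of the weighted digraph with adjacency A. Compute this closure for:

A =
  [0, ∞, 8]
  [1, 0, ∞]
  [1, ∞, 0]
Closure =
  [0, ∞, 8]
  [1, 0, 9]
  [1, ∞, 0]

This is the Floyd-Warshall all-pairs shortest-path computation. For each intermediate vertex k = 0, 1, …, 2, update dist[i][j] ← min(dist[i][j], dist[i][k] + dist[k][j]). The final matrix gives, for each (i, j), the minimum total weight of any directed path from i to j (possibly empty when i = j).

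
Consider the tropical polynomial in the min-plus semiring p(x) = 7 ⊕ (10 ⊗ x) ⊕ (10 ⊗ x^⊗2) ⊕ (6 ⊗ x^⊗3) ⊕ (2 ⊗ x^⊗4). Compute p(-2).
p(-2) = -6

A tropical monomial a ⊗ x^⊗i evaluates to a + i · x. Evaluating each term at x = -2:
  Term 0 contributes 7 + 0 · -2 = 7
  Term 1 contributes 10 + 1 · -2 = 8
  Term 2 contributes 10 + 2 · -2 = 6
  Term 3 contributes 6 + 3 · -2 = 0
  Term 4 contributes 2 + 4 · -2 = -6
p(-2) = ⊕ of these = min[7, 8, 6, 0, -6] = -6.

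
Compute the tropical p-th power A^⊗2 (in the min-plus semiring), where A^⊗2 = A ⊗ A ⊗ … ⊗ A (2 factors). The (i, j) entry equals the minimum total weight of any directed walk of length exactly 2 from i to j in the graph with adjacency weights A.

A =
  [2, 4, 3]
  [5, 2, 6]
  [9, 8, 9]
A^⊗2 =
  [4, 6, 5]
  [7, 4, 8]
  [11, 10, 12]

Each entry (A^⊗2)_ij equals the minimum over all length-2 walks i = v_0 → v_1 → … → v_2 = j of Σ_t A[v_t][v_{t+1}]. For example, for (i, j) = (0, 2) we minimise over 3 possible intermediate vertex sequences; the minimum is 5, attained along the walk 0 → 0 → 2.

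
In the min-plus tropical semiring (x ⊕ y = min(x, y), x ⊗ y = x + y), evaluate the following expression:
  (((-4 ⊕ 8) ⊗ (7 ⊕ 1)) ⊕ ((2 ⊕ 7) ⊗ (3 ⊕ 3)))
(((-4 ⊕ 8) ⊗ (7 ⊕ 1)) ⊕ ((2 ⊕ 7) ⊗ (3 ⊕ 3))) = -3

Expand innermost to outermost. Recall ⊕ takes the minimum of its arguments and ⊗ takes their sum. Working out the expression (((-4 ⊕ 8) ⊗ (7 ⊕ 1)) ⊕ ((2 ⊕ 7) ⊗ (3 ⊕ 3))) gives -3.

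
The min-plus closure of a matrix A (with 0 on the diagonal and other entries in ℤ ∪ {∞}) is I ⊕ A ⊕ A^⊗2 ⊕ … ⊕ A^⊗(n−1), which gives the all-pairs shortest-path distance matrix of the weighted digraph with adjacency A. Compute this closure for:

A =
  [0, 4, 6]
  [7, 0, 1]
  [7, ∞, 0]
Closure =
  [0, 4, 5]
  [7, 0, 1]
  [7, 11, 0]

This is the Floyd-Warshall all-pairs shortest-path computation. For each intermediate vertex k = 0, 1, …, 2, update dist[i][j] ← min(dist[i][j], dist[i][k] + dist[k][j]). The final matrix gives, for each (i, j), the minimum total weight of any directed path from i to j (possibly empty when i = j).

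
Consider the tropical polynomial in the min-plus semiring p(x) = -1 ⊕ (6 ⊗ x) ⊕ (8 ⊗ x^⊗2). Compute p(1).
p(1) = -1

A tropical monomial a ⊗ x^⊗i evaluates to a + i · x. Evaluating each term at x = 1:
  Term 0 contributes -1 + 0 · 1 = -1
  Term 1 contributes 6 + 1 · 1 = 7
  Term 2 contributes 8 + 2 · 1 = 10
p(1) = ⊕ of these = min[-1, 7, 10] = -1.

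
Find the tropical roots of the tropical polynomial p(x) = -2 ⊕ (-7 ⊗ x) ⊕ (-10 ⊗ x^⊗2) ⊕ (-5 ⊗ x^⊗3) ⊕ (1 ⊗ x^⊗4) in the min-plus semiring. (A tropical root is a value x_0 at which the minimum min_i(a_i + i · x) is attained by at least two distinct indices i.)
Roots: {-6, -5, 3, 5}

Each tropical root is a break point of the lower envelope of the lines y = a_i + i · x (there are 5 lines, with slopes 0, 1, ..., 4). Only the lines that attain the minimum somewhere contribute to roots; other lines are dominated. Here the surviving (envelope) indices are i = 4, i = 3, i = 2, i = 1, i = 0.
Intersections between consecutive envelope lines give the roots: for adjacent envelope indices i < j the intersection is x = (a_i − a_j) / (j − i). Reading off the sorted break points: {-6, -5, 3, 5}.
Verification: at each break x_0, at least two indices attain the minimum of min_i(a_i + i · x_0).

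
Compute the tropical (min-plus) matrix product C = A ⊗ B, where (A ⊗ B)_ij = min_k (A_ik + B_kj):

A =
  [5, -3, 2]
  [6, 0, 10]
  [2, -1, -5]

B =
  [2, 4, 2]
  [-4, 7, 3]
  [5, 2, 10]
A ⊗ B =
  [-7, 4, 0]
  [-4, 7, 3]
  [-5, -3, 2]

Apply the min-plus product entry-by-entry:
  C[0][0] = min over k of (A[0][0] + B[0][0] = 5 + 2 = 7, A[0][1] + B[1][0] = -3 + -4 = -7, A[0][2] + B[2][0] = 2 + 5 = 7) = -7 (attained at k = 1)
  C[0][1] = min over k of (A[0][0] + B[0][1] = 5 + 4 = 9, A[0][1] + B[1][1] = -3 + 7 = 4, A[0][2] + B[2][1] = 2 + 2 = 4) = 4 (attained at k = 1)
  C[0][2] = min over k of (A[0][0] + B[0][2] = 5 + 2 = 7, A[0][1] + B[1][2] = -3 + 3 = 0, A[0][2] + B[2][2] = 2 + 10 = 12) = 0 (attained at k = 1)
  C[1][0] = min over k of (A[1][0] + B[0][0] = 6 + 2 = 8, A[1][1] + B[1][0] = 0 + -4 = -4, A[1][2] + B[2][0] = 10 + 5 = 15) = -4 (attained at k = 1)
  C[1][1] = min over k of (A[1][0] + B[0][1] = 6 + 4 = 10, A[1][1] + B[1][1] = 0 + 7 = 7, A[1][2] + B[2][1] = 10 + 2 = 12) = 7 (attained at k = 1)
  C[1][2] = min over k of (A[1][0] + B[0][2] = 6 + 2 = 8, A[1][1] + B[1][2] = 0 + 3 = 3, A[1][2] + B[2][2] = 10 + 10 = 20) = 3 (attained at k = 1)
  C[2][0] = min over k of (A[2][0] + B[0][0] = 2 + 2 = 4, A[2][1] + B[1][0] = -1 + -4 = -5, A[2][2] + B[2][0] = -5 + 5 = 0) = -5 (attained at k = 1)
  C[2][1] = min over k of (A[2][0] + B[0][1] = 2 + 4 = 6, A[2][1] + B[1][1] = -1 + 7 = 6, A[2][2] + B[2][1] = -5 + 2 = -3) = -3 (attained at k = 2)
  C[2][2] = min over k of (A[2][0] + B[0][2] = 2 + 2 = 4, A[2][1] + B[1][2] = -1 + 3 = 2, A[2][2] + B[2][2] = -5 + 10 = 5) = 2 (attained at k = 1)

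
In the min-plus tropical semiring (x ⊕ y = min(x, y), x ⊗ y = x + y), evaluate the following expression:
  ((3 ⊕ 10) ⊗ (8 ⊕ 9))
((3 ⊕ 10) ⊗ (8 ⊕ 9)) = 11

Expand innermost to outermost. Recall ⊕ takes the minimum of its arguments and ⊗ takes their sum. Working out the expression ((3 ⊕ 10) ⊗ (8 ⊕ 9)) gives 11.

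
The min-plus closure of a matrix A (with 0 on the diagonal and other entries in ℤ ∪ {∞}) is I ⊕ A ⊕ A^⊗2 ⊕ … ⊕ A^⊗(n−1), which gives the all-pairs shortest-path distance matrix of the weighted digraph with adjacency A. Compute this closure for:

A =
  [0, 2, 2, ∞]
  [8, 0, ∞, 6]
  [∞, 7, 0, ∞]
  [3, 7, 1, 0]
Closure =
  [0, 2, 2, 8]
  [8, 0, 7, 6]
  [15, 7, 0, 13]
  [3, 5, 1, 0]

This is the Floyd-Warshall all-pairs shortest-path computation. For each intermediate vertex k = 0, 1, …, 3, update dist[i][j] ← min(dist[i][j], dist[i][k] + dist[k][j]). The final matrix gives, for each (i, j), the minimum total weight of any directed path from i to j (possibly empty when i = j).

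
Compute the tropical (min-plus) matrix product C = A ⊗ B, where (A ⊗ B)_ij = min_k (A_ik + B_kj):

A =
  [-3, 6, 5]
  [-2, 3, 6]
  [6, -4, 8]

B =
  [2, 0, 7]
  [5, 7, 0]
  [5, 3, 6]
A ⊗ B =
  [-1, -3, 4]
  [0, -2, 3]
  [1, 3, -4]

Apply the min-plus product entry-by-entry:
  C[0][0] = min over k of (A[0][0] + B[0][0] = -3 + 2 = -1, A[0][1] + B[1][0] = 6 + 5 = 11, A[0][2] + B[2][0] = 5 + 5 = 10) = -1 (attained at k = 0)
  C[0][1] = min over k of (A[0][0] + B[0][1] = -3 + 0 = -3, A[0][1] + B[1][1] = 6 + 7 = 13, A[0][2] + B[2][1] = 5 + 3 = 8) = -3 (attained at k = 0)
  C[0][2] = min over k of (A[0][0] + B[0][2] = -3 + 7 = 4, A[0][1] + B[1][2] = 6 + 0 = 6, A[0][2] + B[2][2] = 5 + 6 = 11) = 4 (attained at k = 0)
  C[1][0] = min over k of (A[1][0] + B[0][0] = -2 + 2 = 0, A[1][1] + B[1][0] = 3 + 5 = 8, A[1][2] + B[2][0] = 6 + 5 = 11) = 0 (attained at k = 0)
  C[1][1] = min over k of (A[1][0] + B[0][1] = -2 + 0 = -2, A[1][1] + B[1][1] = 3 + 7 = 10, A[1][2] + B[2][1] = 6 + 3 = 9) = -2 (attained at k = 0)
  C[1][2] = min over k of (A[1][0] + B[0][2] = -2 + 7 = 5, A[1][1] + B[1][2] = 3 + 0 = 3, A[1][2] + B[2][2] = 6 + 6 = 12) = 3 (attained at k = 1)
  C[2][0] = min over k of (A[2][0] + B[0][0] = 6 + 2 = 8, A[2][1] + B[1][0] = -4 + 5 = 1, A[2][2] + B[2][0] = 8 + 5 = 13) = 1 (attained at k = 1)
  C[2][1] = min over k of (A[2][0] + B[0][1] = 6 + 0 = 6, A[2][1] + B[1][1] = -4 + 7 = 3, A[2][2] + B[2][1] = 8 + 3 = 11) = 3 (attained at k = 1)
  C[2][2] = min over k of (A[2][0] + B[0][2] = 6 + 7 = 13, A[2][1] + B[1][2] = -4 + 0 = -4, A[2][2] + B[2][2] = 8 + 6 = 14) = -4 (attained at k = 1)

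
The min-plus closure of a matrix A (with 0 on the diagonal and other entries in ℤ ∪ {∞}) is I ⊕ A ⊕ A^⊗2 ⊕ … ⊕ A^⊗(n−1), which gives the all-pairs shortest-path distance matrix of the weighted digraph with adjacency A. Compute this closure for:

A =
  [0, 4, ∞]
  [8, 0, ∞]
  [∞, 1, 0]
Closure =
  [0, 4, ∞]
  [8, 0, ∞]
  [9, 1, 0]

This is the Floyd-Warshall all-pairs shortest-path computation. For each intermediate vertex k = 0, 1, …, 2, update dist[i][j] ← min(dist[i][j], dist[i][k] + dist[k][j]). The final matrix gives, for each (i, j), the minimum total weight of any directed path from i to j (possibly empty when i = j).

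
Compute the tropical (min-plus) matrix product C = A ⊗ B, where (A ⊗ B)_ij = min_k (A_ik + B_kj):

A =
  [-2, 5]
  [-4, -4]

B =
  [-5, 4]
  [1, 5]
A ⊗ B =
  [-7, 2]
  [-9, 0]

Apply the min-plus product entry-by-entry:
  C[0][0] = min over k of (A[0][0] + B[0][0] = -2 + -5 = -7, A[0][1] + B[1][0] = 5 + 1 = 6) = -7 (attained at k = 0)
  C[0][1] = min over k of (A[0][0] + B[0][1] = -2 + 4 = 2, A[0][1] + B[1][1] = 5 + 5 = 10) = 2 (attained at k = 0)
  C[1][0] = min over k of (A[1][0] + B[0][0] = -4 + -5 = -9, A[1][1] + B[1][0] = -4 + 1 = -3) = -9 (attained at k = 0)
  C[1][1] = min over k of (A[1][0] + B[0][1] = -4 + 4 = 0, A[1][1] + B[1][1] = -4 + 5 = 1) = 0 (attained at k = 0)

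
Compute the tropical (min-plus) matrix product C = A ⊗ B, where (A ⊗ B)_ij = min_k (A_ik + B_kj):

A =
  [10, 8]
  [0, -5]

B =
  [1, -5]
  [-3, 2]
A ⊗ B =
  [5, 5]
  [-8, -5]

Apply the min-plus product entry-by-entry:
  C[0][0] = min over k of (A[0][0] + B[0][0] = 10 + 1 = 11, A[0][1] + B[1][0] = 8 + -3 = 5) = 5 (attained at k = 1)
  C[0][1] = min over k of (A[0][0] + B[0][1] = 10 + -5 = 5, A[0][1] + B[1][1] = 8 + 2 = 10) = 5 (attained at k = 0)
  C[1][0] = min over k of (A[1][0] + B[0][0] = 0 + 1 = 1, A[1][1] + B[1][0] = -5 + -3 = -8) = -8 (attained at k = 1)
  C[1][1] = min over k of (A[1][0] + B[0][1] = 0 + -5 = -5, A[1][1] + B[1][1] = -5 + 2 = -3) = -5 (attained at k = 0)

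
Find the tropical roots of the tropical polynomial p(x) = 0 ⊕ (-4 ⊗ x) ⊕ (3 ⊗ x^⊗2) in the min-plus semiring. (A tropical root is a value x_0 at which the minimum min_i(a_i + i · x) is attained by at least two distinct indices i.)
Roots: {-7, 4}

Each tropical root is a break point of the lower envelope of the lines y = a_i + i · x (there are 3 lines, with slopes 0, 1, ..., 2). Only the lines that attain the minimum somewhere contribute to roots; other lines are dominated. Here the surviving (envelope) indices are i = 2, i = 1, i = 0.
Intersections between consecutive envelope lines give the roots: for adjacent envelope indices i < j the intersection is x = (a_i − a_j) / (j − i). Reading off the sorted break points: {-7, 4}.
Verification: at each break x_0, at least two indices attain the minimum of min_i(a_i + i · x_0).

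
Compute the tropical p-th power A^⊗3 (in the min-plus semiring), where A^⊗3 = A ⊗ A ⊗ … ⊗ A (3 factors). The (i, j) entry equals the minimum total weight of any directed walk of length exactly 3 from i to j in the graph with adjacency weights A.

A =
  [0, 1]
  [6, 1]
A^⊗3 =
  [0, 1]
  [6, 3]

Each entry (A^⊗3)_ij equals the minimum over all length-3 walks i = v_0 → v_1 → … → v_3 = j of Σ_t A[v_t][v_{t+1}]. For example, for (i, j) = (0, 1) we minimise over 4 possible intermediate vertex sequences; the minimum is 1, attained along the walk 0 → 0 → 0 → 1.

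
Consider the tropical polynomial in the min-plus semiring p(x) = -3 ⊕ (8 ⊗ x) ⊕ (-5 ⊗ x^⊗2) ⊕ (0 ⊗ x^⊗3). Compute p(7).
p(7) = -3

A tropical monomial a ⊗ x^⊗i evaluates to a + i · x. Evaluating each term at x = 7:
  Term 0 contributes -3 + 0 · 7 = -3
  Term 1 contributes 8 + 1 · 7 = 15
  Term 2 contributes -5 + 2 · 7 = 9
  Term 3 contributes 0 + 3 · 7 = 21
p(7) = ⊕ of these = min[-3, 15, 9, 21] = -3.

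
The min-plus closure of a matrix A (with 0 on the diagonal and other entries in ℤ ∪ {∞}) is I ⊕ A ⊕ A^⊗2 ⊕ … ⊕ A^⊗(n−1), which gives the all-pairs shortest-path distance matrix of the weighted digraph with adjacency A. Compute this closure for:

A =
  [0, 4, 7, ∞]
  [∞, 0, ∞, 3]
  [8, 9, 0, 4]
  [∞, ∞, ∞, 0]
Closure =
  [0, 4, 7, 7]
  [∞, 0, ∞, 3]
  [8, 9, 0, 4]
  [∞, ∞, ∞, 0]

This is the Floyd-Warshall all-pairs shortest-path computation. For each intermediate vertex k = 0, 1, …, 3, update dist[i][j] ← min(dist[i][j], dist[i][k] + dist[k][j]). The final matrix gives, for each (i, j), the minimum total weight of any directed path from i to j (possibly empty when i = j).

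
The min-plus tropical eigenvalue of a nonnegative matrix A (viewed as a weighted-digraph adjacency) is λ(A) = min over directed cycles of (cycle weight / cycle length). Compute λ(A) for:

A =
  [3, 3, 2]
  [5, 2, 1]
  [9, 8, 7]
λ(A) = 2

Enumerate directed cycles and compute their means (weight / length). Sample:
  cycle 0 → 0: weight = 3, length = 1, mean = 3/1 ≈ 3.000
  cycle 1 → 1: weight = 2, length = 1, mean = 2/1 ≈ 2.000
  cycle 2 → 2: weight = 7, length = 1, mean = 7/1 ≈ 7.000
  cycle 0 → 1 → 0: weight = 8, length = 2, mean = 8/2 ≈ 4.000
  cycle 0 → 2 → 0: weight = 11, length = 2, mean = 11/2 ≈ 5.500
  cycle 1 → 0 → 1: weight = 8, length = 2, mean = 8/2 ≈ 4.000
Minimum mean = 2.000, attained e.g. along the cycle 1 → 1 with weight 2 and length 1. So λ(A) = 2/1 = 2.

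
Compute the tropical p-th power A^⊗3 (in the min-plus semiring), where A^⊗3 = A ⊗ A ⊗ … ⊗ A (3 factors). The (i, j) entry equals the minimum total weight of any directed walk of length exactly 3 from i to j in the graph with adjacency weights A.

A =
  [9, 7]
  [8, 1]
A^⊗3 =
  [16, 9]
  [10, 3]

Each entry (A^⊗3)_ij equals the minimum over all length-3 walks i = v_0 → v_1 → … → v_3 = j of Σ_t A[v_t][v_{t+1}]. For example, for (i, j) = (0, 1) we minimise over 4 possible intermediate vertex sequences; the minimum is 9, attained along the walk 0 → 1 → 1 → 1.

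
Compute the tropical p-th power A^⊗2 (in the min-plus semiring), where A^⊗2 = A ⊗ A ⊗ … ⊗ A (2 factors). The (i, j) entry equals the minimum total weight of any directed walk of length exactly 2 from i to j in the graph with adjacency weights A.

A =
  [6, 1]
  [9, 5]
A^⊗2 =
  [10, 6]
  [14, 10]

Each entry (A^⊗2)_ij equals the minimum over all length-2 walks i = v_0 → v_1 → … → v_2 = j of Σ_t A[v_t][v_{t+1}]. For example, for (i, j) = (0, 1) we minimise over 2 possible intermediate vertex sequences; the minimum is 6, attained along the walk 0 → 1 → 1.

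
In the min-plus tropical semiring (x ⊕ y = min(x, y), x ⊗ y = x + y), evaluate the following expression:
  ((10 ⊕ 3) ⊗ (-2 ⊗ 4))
((10 ⊕ 3) ⊗ (-2 ⊗ 4)) = 5

Expand innermost to outermost. Recall ⊕ takes the minimum of its arguments and ⊗ takes their sum. Working out the expression ((10 ⊕ 3) ⊗ (-2 ⊗ 4)) gives 5.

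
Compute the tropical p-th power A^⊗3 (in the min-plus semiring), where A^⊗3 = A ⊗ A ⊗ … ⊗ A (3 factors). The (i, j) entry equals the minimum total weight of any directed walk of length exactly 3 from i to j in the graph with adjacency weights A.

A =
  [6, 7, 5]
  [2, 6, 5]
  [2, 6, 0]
A^⊗3 =
  [7, 11, 5]
  [7, 11, 5]
  [2, 6, 0]

Each entry (A^⊗3)_ij equals the minimum over all length-3 walks i = v_0 → v_1 → … → v_3 = j of Σ_t A[v_t][v_{t+1}]. For example, for (i, j) = (0, 2) we minimise over 9 possible intermediate vertex sequences; the minimum is 5, attained along the walk 0 → 2 → 2 → 2.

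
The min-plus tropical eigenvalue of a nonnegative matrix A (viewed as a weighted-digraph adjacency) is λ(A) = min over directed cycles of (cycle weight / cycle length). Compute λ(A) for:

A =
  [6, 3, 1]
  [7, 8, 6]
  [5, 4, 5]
λ(A) = 3

Enumerate directed cycles and compute their means (weight / length). Sample:
  cycle 0 → 0: weight = 6, length = 1, mean = 6/1 ≈ 6.000
  cycle 1 → 1: weight = 8, length = 1, mean = 8/1 ≈ 8.000
  cycle 2 → 2: weight = 5, length = 1, mean = 5/1 ≈ 5.000
  cycle 0 → 1 → 0: weight = 10, length = 2, mean = 10/2 ≈ 5.000
  cycle 0 → 2 → 0: weight = 6, length = 2, mean = 6/2 ≈ 3.000
  cycle 1 → 0 → 1: weight = 10, length = 2, mean = 10/2 ≈ 5.000
Minimum mean = 3.000, attained e.g. along the cycle 0 → 2 → 0 with weight 6 and length 2. So λ(A) = 6/2 = 3.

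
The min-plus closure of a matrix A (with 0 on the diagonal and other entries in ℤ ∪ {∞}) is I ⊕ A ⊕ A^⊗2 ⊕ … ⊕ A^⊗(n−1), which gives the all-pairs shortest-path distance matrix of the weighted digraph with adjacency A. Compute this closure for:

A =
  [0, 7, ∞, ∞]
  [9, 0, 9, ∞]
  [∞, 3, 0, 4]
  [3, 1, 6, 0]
Closure =
  [0, 7, 16, 20]
  [9, 0, 9, 13]
  [7, 3, 0, 4]
  [3, 1, 6, 0]

This is the Floyd-Warshall all-pairs shortest-path computation. For each intermediate vertex k = 0, 1, …, 3, update dist[i][j] ← min(dist[i][j], dist[i][k] + dist[k][j]). The final matrix gives, for each (i, j), the minimum total weight of any directed path from i to j (possibly empty when i = j).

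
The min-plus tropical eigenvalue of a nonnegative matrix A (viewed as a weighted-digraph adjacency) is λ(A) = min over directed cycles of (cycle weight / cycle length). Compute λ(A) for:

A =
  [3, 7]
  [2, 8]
λ(A) = 3

Enumerate directed cycles and compute their means (weight / length). Sample:
  cycle 0 → 0: weight = 3, length = 1, mean = 3/1 ≈ 3.000
  cycle 1 → 1: weight = 8, length = 1, mean = 8/1 ≈ 8.000
  cycle 0 → 1 → 0: weight = 9, length = 2, mean = 9/2 ≈ 4.500
  cycle 1 → 0 → 1: weight = 9, length = 2, mean = 9/2 ≈ 4.500
Minimum mean = 3.000, attained e.g. along the cycle 0 → 0 with weight 3 and length 1. So λ(A) = 3/1 = 3.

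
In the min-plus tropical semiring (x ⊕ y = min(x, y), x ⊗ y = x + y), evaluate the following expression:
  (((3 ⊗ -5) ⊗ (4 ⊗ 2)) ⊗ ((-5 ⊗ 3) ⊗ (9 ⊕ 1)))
(((3 ⊗ -5) ⊗ (4 ⊗ 2)) ⊗ ((-5 ⊗ 3) ⊗ (9 ⊕ 1))) = 3

Expand innermost to outermost. Recall ⊕ takes the minimum of its arguments and ⊗ takes their sum. Working out the expression (((3 ⊗ -5) ⊗ (4 ⊗ 2)) ⊗ ((-5 ⊗ 3) ⊗ (9 ⊕ 1))) gives 3.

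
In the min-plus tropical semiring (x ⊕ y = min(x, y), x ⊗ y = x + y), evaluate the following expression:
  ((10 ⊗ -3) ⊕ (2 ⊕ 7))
((10 ⊗ -3) ⊕ (2 ⊕ 7)) = 2

Expand innermost to outermost. Recall ⊕ takes the minimum of its arguments and ⊗ takes their sum. Working out the expression ((10 ⊗ -3) ⊕ (2 ⊕ 7)) gives 2.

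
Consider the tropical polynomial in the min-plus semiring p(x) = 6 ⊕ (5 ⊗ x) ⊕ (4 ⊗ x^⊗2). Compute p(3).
p(3) = 6

A tropical monomial a ⊗ x^⊗i evaluates to a + i · x. Evaluating each term at x = 3:
  Term 0 contributes 6 + 0 · 3 = 6
  Term 1 contributes 5 + 1 · 3 = 8
  Term 2 contributes 4 + 2 · 3 = 10
p(3) = ⊕ of these = min[6, 8, 10] = 6.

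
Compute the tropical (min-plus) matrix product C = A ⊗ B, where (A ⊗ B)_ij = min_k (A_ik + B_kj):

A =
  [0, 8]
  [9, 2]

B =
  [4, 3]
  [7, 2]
A ⊗ B =
  [4, 3]
  [9, 4]

Apply the min-plus product entry-by-entry:
  C[0][0] = min over k of (A[0][0] + B[0][0] = 0 + 4 = 4, A[0][1] + B[1][0] = 8 + 7 = 15) = 4 (attained at k = 0)
  C[0][1] = min over k of (A[0][0] + B[0][1] = 0 + 3 = 3, A[0][1] + B[1][1] = 8 + 2 = 10) = 3 (attained at k = 0)
  C[1][0] = min over k of (A[1][0] + B[0][0] = 9 + 4 = 13, A[1][1] + B[1][0] = 2 + 7 = 9) = 9 (attained at k = 1)
  C[1][1] = min over k of (A[1][0] + B[0][1] = 9 + 3 = 12, A[1][1] + B[1][1] = 2 + 2 = 4) = 4 (attained at k = 1)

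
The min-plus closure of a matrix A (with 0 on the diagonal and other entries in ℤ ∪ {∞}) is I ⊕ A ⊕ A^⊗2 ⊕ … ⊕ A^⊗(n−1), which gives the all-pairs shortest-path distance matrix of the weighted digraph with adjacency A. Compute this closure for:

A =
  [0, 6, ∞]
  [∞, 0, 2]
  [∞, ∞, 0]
Closure =
  [0, 6, 8]
  [∞, 0, 2]
  [∞, ∞, 0]

This is the Floyd-Warshall all-pairs shortest-path computation. For each intermediate vertex k = 0, 1, …, 2, update dist[i][j] ← min(dist[i][j], dist[i][k] + dist[k][j]). The final matrix gives, for each (i, j), the minimum total weight of any directed path from i to j (possibly empty when i = j).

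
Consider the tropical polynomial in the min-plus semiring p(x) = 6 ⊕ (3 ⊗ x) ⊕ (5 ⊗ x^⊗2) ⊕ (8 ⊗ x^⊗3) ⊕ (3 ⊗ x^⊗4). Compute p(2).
p(2) = 5

A tropical monomial a ⊗ x^⊗i evaluates to a + i · x. Evaluating each term at x = 2:
  Term 0 contributes 6 + 0 · 2 = 6
  Term 1 contributes 3 + 1 · 2 = 5
  Term 2 contributes 5 + 2 · 2 = 9
  Term 3 contributes 8 + 3 · 2 = 14
  Term 4 contributes 3 + 4 · 2 = 11
p(2) = ⊕ of these = min[6, 5, 9, 14, 11] = 5.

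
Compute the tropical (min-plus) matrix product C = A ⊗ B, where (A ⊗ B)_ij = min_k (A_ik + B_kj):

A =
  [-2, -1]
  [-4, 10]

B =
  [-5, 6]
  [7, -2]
A ⊗ B =
  [-7, -3]
  [-9, 2]

Apply the min-plus product entry-by-entry:
  C[0][0] = min over k of (A[0][0] + B[0][0] = -2 + -5 = -7, A[0][1] + B[1][0] = -1 + 7 = 6) = -7 (attained at k = 0)
  C[0][1] = min over k of (A[0][0] + B[0][1] = -2 + 6 = 4, A[0][1] + B[1][1] = -1 + -2 = -3) = -3 (attained at k = 1)
  C[1][0] = min over k of (A[1][0] + B[0][0] = -4 + -5 = -9, A[1][1] + B[1][0] = 10 + 7 = 17) = -9 (attained at k = 0)
  C[1][1] = min over k of (A[1][0] + B[0][1] = -4 + 6 = 2, A[1][1] + B[1][1] = 10 + -2 = 8) = 2 (attained at k = 0)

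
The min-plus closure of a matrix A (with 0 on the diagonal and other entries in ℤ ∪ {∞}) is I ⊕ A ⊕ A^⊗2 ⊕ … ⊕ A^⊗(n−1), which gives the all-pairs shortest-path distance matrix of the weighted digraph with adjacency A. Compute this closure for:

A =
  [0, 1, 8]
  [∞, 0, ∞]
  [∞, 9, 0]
Closure =
  [0, 1, 8]
  [∞, 0, ∞]
  [∞, 9, 0]

This is the Floyd-Warshall all-pairs shortest-path computation. For each intermediate vertex k = 0, 1, …, 2, update dist[i][j] ← min(dist[i][j], dist[i][k] + dist[k][j]). The final matrix gives, for each (i, j), the minimum total weight of any directed path from i to j (possibly empty when i = j).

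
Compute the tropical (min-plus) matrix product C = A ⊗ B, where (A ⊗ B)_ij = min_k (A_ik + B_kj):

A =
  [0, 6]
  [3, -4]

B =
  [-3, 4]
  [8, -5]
A ⊗ B =
  [-3, 1]
  [0, -9]

Apply the min-plus product entry-by-entry:
  C[0][0] = min over k of (A[0][0] + B[0][0] = 0 + -3 = -3, A[0][1] + B[1][0] = 6 + 8 = 14) = -3 (attained at k = 0)
  C[0][1] = min over k of (A[0][0] + B[0][1] = 0 + 4 = 4, A[0][1] + B[1][1] = 6 + -5 = 1) = 1 (attained at k = 1)
  C[1][0] = min over k of (A[1][0] + B[0][0] = 3 + -3 = 0, A[1][1] + B[1][0] = -4 + 8 = 4) = 0 (attained at k = 0)
  C[1][1] = min over k of (A[1][0] + B[0][1] = 3 + 4 = 7, A[1][1] + B[1][1] = -4 + -5 = -9) = -9 (attained at k = 1)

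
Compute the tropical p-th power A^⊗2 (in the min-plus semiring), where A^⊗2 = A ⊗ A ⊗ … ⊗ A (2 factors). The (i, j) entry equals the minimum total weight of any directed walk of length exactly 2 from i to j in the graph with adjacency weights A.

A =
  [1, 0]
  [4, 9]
A^⊗2 =
  [2, 1]
  [5, 4]

Each entry (A^⊗2)_ij equals the minimum over all length-2 walks i = v_0 → v_1 → … → v_2 = j of Σ_t A[v_t][v_{t+1}]. For example, for (i, j) = (0, 1) we minimise over 2 possible intermediate vertex sequences; the minimum is 1, attained along the walk 0 → 0 → 1.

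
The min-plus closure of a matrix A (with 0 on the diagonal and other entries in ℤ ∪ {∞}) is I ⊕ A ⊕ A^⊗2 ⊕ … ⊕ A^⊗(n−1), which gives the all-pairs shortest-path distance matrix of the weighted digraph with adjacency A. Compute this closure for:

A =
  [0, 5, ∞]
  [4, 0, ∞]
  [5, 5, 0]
Closure =
  [0, 5, ∞]
  [4, 0, ∞]
  [5, 5, 0]

This is the Floyd-Warshall all-pairs shortest-path computation. For each intermediate vertex k = 0, 1, …, 2, update dist[i][j] ← min(dist[i][j], dist[i][k] + dist[k][j]). The final matrix gives, for each (i, j), the minimum total weight of any directed path from i to j (possibly empty when i = j).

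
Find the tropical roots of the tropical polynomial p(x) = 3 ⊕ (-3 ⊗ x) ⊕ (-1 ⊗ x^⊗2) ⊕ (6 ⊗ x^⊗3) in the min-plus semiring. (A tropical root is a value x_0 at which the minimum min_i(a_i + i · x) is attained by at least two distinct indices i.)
Roots: {-7, -2, 6}

Each tropical root is a break point of the lower envelope of the lines y = a_i + i · x (there are 4 lines, with slopes 0, 1, ..., 3). Only the lines that attain the minimum somewhere contribute to roots; other lines are dominated. Here the surviving (envelope) indices are i = 3, i = 2, i = 1, i = 0.
Intersections between consecutive envelope lines give the roots: for adjacent envelope indices i < j the intersection is x = (a_i − a_j) / (j − i). Reading off the sorted break points: {-7, -2, 6}.
Verification: at each break x_0, at least two indices attain the minimum of min_i(a_i + i · x_0).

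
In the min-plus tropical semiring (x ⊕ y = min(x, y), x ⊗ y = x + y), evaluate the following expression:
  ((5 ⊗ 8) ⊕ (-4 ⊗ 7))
((5 ⊗ 8) ⊕ (-4 ⊗ 7)) = 3

Expand innermost to outermost. Recall ⊕ takes the minimum of its arguments and ⊗ takes their sum. Working out the expression ((5 ⊗ 8) ⊕ (-4 ⊗ 7)) gives 3.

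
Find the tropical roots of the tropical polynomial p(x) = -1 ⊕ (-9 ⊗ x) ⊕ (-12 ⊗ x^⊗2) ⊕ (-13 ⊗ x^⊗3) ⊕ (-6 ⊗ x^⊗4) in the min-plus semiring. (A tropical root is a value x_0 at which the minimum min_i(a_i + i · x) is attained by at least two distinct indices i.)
Roots: {-7, 1, 3, 8}

Each tropical root is a break point of the lower envelope of the lines y = a_i + i · x (there are 5 lines, with slopes 0, 1, ..., 4). Only the lines that attain the minimum somewhere contribute to roots; other lines are dominated. Here the surviving (envelope) indices are i = 4, i = 3, i = 2, i = 1, i = 0.
Intersections between consecutive envelope lines give the roots: for adjacent envelope indices i < j the intersection is x = (a_i − a_j) / (j − i). Reading off the sorted break points: {-7, 1, 3, 8}.
Verification: at each break x_0, at least two indices attain the minimum of min_i(a_i + i · x_0).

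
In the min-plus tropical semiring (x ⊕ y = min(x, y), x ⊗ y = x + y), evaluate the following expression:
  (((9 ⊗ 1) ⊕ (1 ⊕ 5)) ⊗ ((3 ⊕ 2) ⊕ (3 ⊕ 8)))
(((9 ⊗ 1) ⊕ (1 ⊕ 5)) ⊗ ((3 ⊕ 2) ⊕ (3 ⊕ 8))) = 3

Expand innermost to outermost. Recall ⊕ takes the minimum of its arguments and ⊗ takes their sum. Working out the expression (((9 ⊗ 1) ⊕ (1 ⊕ 5)) ⊗ ((3 ⊕ 2) ⊕ (3 ⊕ 8))) gives 3.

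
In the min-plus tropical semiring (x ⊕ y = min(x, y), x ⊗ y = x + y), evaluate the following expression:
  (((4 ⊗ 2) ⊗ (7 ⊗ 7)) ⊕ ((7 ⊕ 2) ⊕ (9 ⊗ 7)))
(((4 ⊗ 2) ⊗ (7 ⊗ 7)) ⊕ ((7 ⊕ 2) ⊕ (9 ⊗ 7))) = 2

Expand innermost to outermost. Recall ⊕ takes the minimum of its arguments and ⊗ takes their sum. Working out the expression (((4 ⊗ 2) ⊗ (7 ⊗ 7)) ⊕ ((7 ⊕ 2) ⊕ (9 ⊗ 7))) gives 2.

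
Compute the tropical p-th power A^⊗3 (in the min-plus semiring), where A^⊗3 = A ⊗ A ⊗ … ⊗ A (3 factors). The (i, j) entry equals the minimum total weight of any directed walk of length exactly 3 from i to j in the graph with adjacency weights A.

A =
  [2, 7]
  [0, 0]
A^⊗3 =
  [6, 7]
  [0, 0]

Each entry (A^⊗3)_ij equals the minimum over all length-3 walks i = v_0 → v_1 → … → v_3 = j of Σ_t A[v_t][v_{t+1}]. For example, for (i, j) = (0, 1) we minimise over 4 possible intermediate vertex sequences; the minimum is 7, attained along the walk 0 → 1 → 1 → 1.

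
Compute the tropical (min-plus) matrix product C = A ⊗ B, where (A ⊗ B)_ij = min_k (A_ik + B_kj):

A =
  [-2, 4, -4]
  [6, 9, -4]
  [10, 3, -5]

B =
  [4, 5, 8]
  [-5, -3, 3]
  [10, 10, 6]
A ⊗ B =
  [-1, 1, 2]
  [4, 6, 2]
  [-2, 0, 1]

Apply the min-plus product entry-by-entry:
  C[0][0] = min over k of (A[0][0] + B[0][0] = -2 + 4 = 2, A[0][1] + B[1][0] = 4 + -5 = -1, A[0][2] + B[2][0] = -4 + 10 = 6) = -1 (attained at k = 1)
  C[0][1] = min over k of (A[0][0] + B[0][1] = -2 + 5 = 3, A[0][1] + B[1][1] = 4 + -3 = 1, A[0][2] + B[2][1] = -4 + 10 = 6) = 1 (attained at k = 1)
  C[0][2] = min over k of (A[0][0] + B[0][2] = -2 + 8 = 6, A[0][1] + B[1][2] = 4 + 3 = 7, A[0][2] + B[2][2] = -4 + 6 = 2) = 2 (attained at k = 2)
  C[1][0] = min over k of (A[1][0] + B[0][0] = 6 + 4 = 10, A[1][1] + B[1][0] = 9 + -5 = 4, A[1][2] + B[2][0] = -4 + 10 = 6) = 4 (attained at k = 1)
  C[1][1] = min over k of (A[1][0] + B[0][1] = 6 + 5 = 11, A[1][1] + B[1][1] = 9 + -3 = 6, A[1][2] + B[2][1] = -4 + 10 = 6) = 6 (attained at k = 1)
  C[1][2] = min over k of (A[1][0] + B[0][2] = 6 + 8 = 14, A[1][1] + B[1][2] = 9 + 3 = 12, A[1][2] + B[2][2] = -4 + 6 = 2) = 2 (attained at k = 2)
  C[2][0] = min over k of (A[2][0] + B[0][0] = 10 + 4 = 14, A[2][1] + B[1][0] = 3 + -5 = -2, A[2][2] + B[2][0] = -5 + 10 = 5) = -2 (attained at k = 1)
  C[2][1] = min over k of (A[2][0] + B[0][1] = 10 + 5 = 15, A[2][1] + B[1][1] = 3 + -3 = 0, A[2][2] + B[2][1] = -5 + 10 = 5) = 0 (attained at k = 1)
  C[2][2] = min over k of (A[2][0] + B[0][2] = 10 + 8 = 18, A[2][1] + B[1][2] = 3 + 3 = 6, A[2][2] + B[2][2] = -5 + 6 = 1) = 1 (attained at k = 2)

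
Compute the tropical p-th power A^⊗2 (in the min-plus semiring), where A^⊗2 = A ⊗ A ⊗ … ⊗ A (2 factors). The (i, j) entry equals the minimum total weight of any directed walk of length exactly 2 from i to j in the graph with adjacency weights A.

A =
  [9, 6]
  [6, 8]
A^⊗2 =
  [12, 14]
  [14, 12]

Each entry (A^⊗2)_ij equals the minimum over all length-2 walks i = v_0 → v_1 → … → v_2 = j of Σ_t A[v_t][v_{t+1}]. For example, for (i, j) = (0, 1) we minimise over 2 possible intermediate vertex sequences; the minimum is 14, attained along the walk 0 → 1 → 1.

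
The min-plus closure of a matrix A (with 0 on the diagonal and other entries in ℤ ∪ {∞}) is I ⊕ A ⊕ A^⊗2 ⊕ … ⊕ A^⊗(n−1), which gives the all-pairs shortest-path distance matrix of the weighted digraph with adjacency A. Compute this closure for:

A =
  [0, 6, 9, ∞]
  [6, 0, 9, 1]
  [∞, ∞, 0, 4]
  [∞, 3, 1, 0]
Closure =
  [0, 6, 8, 7]
  [6, 0, 2, 1]
  [13, 7, 0, 4]
  [9, 3, 1, 0]

This is the Floyd-Warshall all-pairs shortest-path computation. For each intermediate vertex k = 0, 1, …, 3, update dist[i][j] ← min(dist[i][j], dist[i][k] + dist[k][j]). The final matrix gives, for each (i, j), the minimum total weight of any directed path from i to j (possibly empty when i = j).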